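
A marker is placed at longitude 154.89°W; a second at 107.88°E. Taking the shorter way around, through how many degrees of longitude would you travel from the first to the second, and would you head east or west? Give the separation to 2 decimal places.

97.23° west

Raw difference: 107.88 − -154.89 = 262.77°.
Normalise into (−180°, 180°]: 262.77° − 360° = -97.23°.
Negative ⇒ the second point lies to the west; separation 97.23°.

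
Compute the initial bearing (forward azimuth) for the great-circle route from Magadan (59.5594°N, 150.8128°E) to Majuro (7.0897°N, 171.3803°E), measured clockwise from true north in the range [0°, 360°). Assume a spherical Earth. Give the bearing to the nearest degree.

Δλ = 171.3803 − 150.8128 = 20.5675°.
θ = atan2( sin Δλ · cos φ₂ , cos φ₁ · sin φ₂ − sin φ₁ · cos φ₂ · cos Δλ )
  = atan2(0.34862, -0.73850) = 154.729° → normalised to [0°, 360°): 154.729°.

155°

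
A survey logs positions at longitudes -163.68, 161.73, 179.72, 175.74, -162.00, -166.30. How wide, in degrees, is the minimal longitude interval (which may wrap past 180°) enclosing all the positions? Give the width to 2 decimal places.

Sort the longitudes: -166.30°, -163.68°, -162.00°, +161.73°, +175.74°, +179.72°.
Eastward gaps between consecutive values (wrapping around): 2.62°, 1.68°, 323.73°, 14.01°, 3.98°, 13.98°.
Largest gap = 323.73° ⇒ minimal covering band is its complement: 360° − 323.73° = 36.27°.
Band runs from +161.73° eastward to -162.00°, crossing the antimeridian.

36.27°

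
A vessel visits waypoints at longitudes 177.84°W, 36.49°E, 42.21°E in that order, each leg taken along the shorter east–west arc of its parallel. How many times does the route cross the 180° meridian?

1

Leg 1: -177.84° → +36.49°, shortest Δλ = -145.67° (west) — crosses 180°.
Leg 2: +36.49° → +42.21°, shortest Δλ = 5.72° (east) — does not cross 180°.
Total crossings: 1.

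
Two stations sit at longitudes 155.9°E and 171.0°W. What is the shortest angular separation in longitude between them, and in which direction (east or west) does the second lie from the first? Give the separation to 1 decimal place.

Raw difference: -171.0 − 155.9 = -326.9°.
Normalise into (−180°, 180°]: -326.9° + 360° = 33.1°.
Positive ⇒ the second point lies to the east; separation 33.1°.

33.1° east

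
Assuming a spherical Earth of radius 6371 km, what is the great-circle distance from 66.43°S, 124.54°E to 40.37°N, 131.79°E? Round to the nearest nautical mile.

Δλ = 131.79 − 124.54 = 7.25°.
Δφ = 40.37 − -66.43 = 106.80°.
a = sin²(Δφ/2) + cos φ₁ · cos φ₂ · sin²(Δλ/2) = 0.645734.
c = 2·atan2(√a, √(1−a)) = 1.86656 rad → d = 6371·c ≈ 11891.83 km ≈ 6421.08 nmi.

6421 nmi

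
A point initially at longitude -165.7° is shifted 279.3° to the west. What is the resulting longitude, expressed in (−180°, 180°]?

-85.0°

Start at -165.7°; shift −279.3° → -445.0°.
-445.0° lies outside (−180°, 180°]; add 360° → -85.0°.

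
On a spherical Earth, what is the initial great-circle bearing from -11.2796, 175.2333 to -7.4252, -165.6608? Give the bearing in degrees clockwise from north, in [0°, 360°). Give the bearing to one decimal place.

Δλ = -165.6608 − 175.2333 = -340.8941°; wrapped into (−180°, 180°]: 19.1059°.
θ = atan2( sin Δλ · cos φ₂ , cos φ₁ · sin φ₂ − sin φ₁ · cos φ₂ · cos Δλ )
  = atan2(0.32457, 0.05654) = 80.119° → normalised to [0°, 360°): 80.119°.

80.1°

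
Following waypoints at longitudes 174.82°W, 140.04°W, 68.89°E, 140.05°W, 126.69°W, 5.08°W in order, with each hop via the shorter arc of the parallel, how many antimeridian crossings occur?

2

Leg 1: -174.82° → -140.04°, shortest Δλ = 34.78° (east) — does not cross 180°.
Leg 2: -140.04° → +68.89°, shortest Δλ = -151.07° (west) — crosses 180°.
Leg 3: +68.89° → -140.05°, shortest Δλ = 151.06° (east) — crosses 180°.
Leg 4: -140.05° → -126.69°, shortest Δλ = 13.36° (east) — does not cross 180°.
Leg 5: -126.69° → -5.08°, shortest Δλ = 121.61° (east) — does not cross 180°.
Total crossings: 2.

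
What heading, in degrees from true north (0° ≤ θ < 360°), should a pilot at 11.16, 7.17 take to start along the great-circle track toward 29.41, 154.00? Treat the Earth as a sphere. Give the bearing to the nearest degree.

37°

Δλ = 154.00 − 7.17 = 146.83°.
θ = atan2( sin Δλ · cos φ₂ , cos φ₁ · sin φ₂ − sin φ₁ · cos φ₂ · cos Δλ )
  = atan2(0.47662, 0.62290) = 37.422° → normalised to [0°, 360°): 37.422°.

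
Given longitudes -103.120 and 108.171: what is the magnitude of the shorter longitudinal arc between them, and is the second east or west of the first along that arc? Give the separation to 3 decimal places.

Raw difference: 108.171 − -103.120 = 211.291°.
Normalise into (−180°, 180°]: 211.291° − 360° = -148.709°.
Negative ⇒ the second point lies to the west; separation 148.709°.

148.709° west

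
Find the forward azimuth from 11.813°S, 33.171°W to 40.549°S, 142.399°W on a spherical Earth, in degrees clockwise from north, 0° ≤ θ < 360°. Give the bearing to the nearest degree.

Δλ = -142.399 − -33.171 = -109.228°.
θ = atan2( sin Δλ · cos φ₂ , cos φ₁ · sin φ₂ − sin φ₁ · cos φ₂ · cos Δλ )
  = atan2(-0.71746, -0.68756) = -133.781° → normalised to [0°, 360°): 226.219°.

226°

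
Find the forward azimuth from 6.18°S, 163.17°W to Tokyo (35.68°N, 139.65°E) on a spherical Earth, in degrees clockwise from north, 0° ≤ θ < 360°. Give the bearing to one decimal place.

Δλ = 139.65 − -163.17 = 302.82°; wrapped into (−180°, 180°]: -57.18°.
θ = atan2( sin Δλ · cos φ₂ , cos φ₁ · sin φ₂ − sin φ₁ · cos φ₂ · cos Δλ )
  = atan2(-0.68263, 0.62726) = -47.420° → normalised to [0°, 360°): 312.580°.

312.6°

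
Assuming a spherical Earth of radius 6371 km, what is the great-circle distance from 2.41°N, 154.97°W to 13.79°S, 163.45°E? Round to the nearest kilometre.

Δλ = 163.45 − -154.97 = 318.42°; wrapped into (−180°, 180°]: -41.58°.
Δφ = -13.79 − 2.41 = -16.20°.
a = sin²(Δφ/2) + cos φ₁ · cos φ₂ · sin²(Δλ/2) = 0.142099.
c = 2·atan2(√a, √(1−a)) = 0.77302 rad → d = 6371·c ≈ 4924.93 km.

4925 km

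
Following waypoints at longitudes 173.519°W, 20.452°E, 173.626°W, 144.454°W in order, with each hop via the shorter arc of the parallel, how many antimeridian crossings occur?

Leg 1: -173.519° → +20.452°, shortest Δλ = -166.029° (west) — crosses 180°.
Leg 2: +20.452° → -173.626°, shortest Δλ = 165.922° (east) — crosses 180°.
Leg 3: -173.626° → -144.454°, shortest Δλ = 29.172° (east) — does not cross 180°.
Total crossings: 2.

2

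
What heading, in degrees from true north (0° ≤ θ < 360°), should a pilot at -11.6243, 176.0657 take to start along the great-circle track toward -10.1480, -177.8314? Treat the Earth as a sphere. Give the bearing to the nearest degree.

77°

Δλ = -177.8314 − 176.0657 = -353.8971°; wrapped into (−180°, 180°]: 6.1029°.
θ = atan2( sin Δλ · cos φ₂ , cos φ₁ · sin φ₂ − sin φ₁ · cos φ₂ · cos Δλ )
  = atan2(0.10465, 0.02464) = 76.751° → normalised to [0°, 360°): 76.751°.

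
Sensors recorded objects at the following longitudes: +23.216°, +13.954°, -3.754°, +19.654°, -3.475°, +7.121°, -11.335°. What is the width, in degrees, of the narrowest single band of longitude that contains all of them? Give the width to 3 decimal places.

Sort the longitudes: -11.335°, -3.754°, -3.475°, +7.121°, +13.954°, +19.654°, +23.216°.
Eastward gaps between consecutive values (wrapping around): 7.581°, 0.279°, 10.596°, 6.833°, 5.700°, 3.562°, 325.449°.
Largest gap = 325.449° ⇒ minimal covering band is its complement: 360° − 325.449° = 34.551°.
Band runs from -11.335° eastward to +23.216°.

34.551°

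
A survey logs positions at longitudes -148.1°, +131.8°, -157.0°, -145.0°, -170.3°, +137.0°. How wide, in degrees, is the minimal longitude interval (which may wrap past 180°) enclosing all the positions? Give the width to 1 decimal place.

Sort the longitudes: -170.3°, -157.0°, -148.1°, -145.0°, +131.8°, +137.0°.
Eastward gaps between consecutive values (wrapping around): 13.3°, 8.9°, 3.1°, 276.8°, 5.2°, 52.7°.
Largest gap = 276.8° ⇒ minimal covering band is its complement: 360° − 276.8° = 83.2°.
Band runs from +131.8° eastward to -145.0°, crossing the antimeridian.

83.2°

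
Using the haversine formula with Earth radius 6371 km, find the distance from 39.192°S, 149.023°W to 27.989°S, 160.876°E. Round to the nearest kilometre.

4742 km

Δλ = 160.876 − -149.023 = 309.899°; wrapped into (−180°, 180°]: -50.101°.
Δφ = -27.989 − -39.192 = 11.203°.
a = sin²(Δφ/2) + cos φ₁ · cos φ₂ · sin²(Δλ/2) = 0.132225.
c = 2·atan2(√a, √(1−a)) = 0.74432 rad → d = 6371·c ≈ 4742.05 km.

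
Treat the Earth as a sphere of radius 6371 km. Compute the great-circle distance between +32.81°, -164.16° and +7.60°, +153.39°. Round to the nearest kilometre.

5188 km

Δλ = 153.39 − -164.16 = 317.55°; wrapped into (−180°, 180°]: -42.45°.
Δφ = 7.60 − 32.81 = -25.21°.
a = sin²(Δφ/2) + cos φ₁ · cos φ₂ · sin²(Δλ/2) = 0.156814.
c = 2·atan2(√a, √(1−a)) = 0.81431 rad → d = 6371·c ≈ 5187.95 km.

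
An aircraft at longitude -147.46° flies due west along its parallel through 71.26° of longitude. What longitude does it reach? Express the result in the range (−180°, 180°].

+141.28°

Start at -147.46°; shift −71.26° → -218.72°.
-218.72° lies outside (−180°, 180°]; add 360° → +141.28°.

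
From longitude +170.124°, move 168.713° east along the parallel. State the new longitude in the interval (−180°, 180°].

Start at +170.124°; shift +168.713° → +338.837°.
+338.837° lies outside (−180°, 180°]; subtract 360° → -21.163°.

-21.163°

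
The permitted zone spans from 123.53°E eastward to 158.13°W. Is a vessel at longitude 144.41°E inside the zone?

Yes

Band width going east from +123.53° to -158.13°: ((-158.13 − 123.53) mod 360) = 78.34°.
Offset of +144.41° east of the west edge: ((144.41 − 123.53) mod 360) = 20.88°.
20.88° ≤ 78.34° ⇒ inside.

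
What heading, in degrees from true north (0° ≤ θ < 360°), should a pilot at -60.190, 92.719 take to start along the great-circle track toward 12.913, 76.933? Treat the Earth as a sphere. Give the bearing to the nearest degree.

344°

Δλ = 76.933 − 92.719 = -15.786°.
θ = atan2( sin Δλ · cos φ₂ , cos φ₁ · sin φ₂ − sin φ₁ · cos φ₂ · cos Δλ )
  = atan2(-0.26517, 0.92493) = -15.997° → normalised to [0°, 360°): 344.003°.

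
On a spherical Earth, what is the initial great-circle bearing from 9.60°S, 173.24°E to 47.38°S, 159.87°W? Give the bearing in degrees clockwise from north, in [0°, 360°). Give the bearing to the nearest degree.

154°

Δλ = -159.87 − 173.24 = -333.11°; wrapped into (−180°, 180°]: 26.89°.
θ = atan2( sin Δλ · cos φ₂ , cos φ₁ · sin φ₂ − sin φ₁ · cos φ₂ · cos Δλ )
  = atan2(0.30625, -0.62484) = 153.889° → normalised to [0°, 360°): 153.889°.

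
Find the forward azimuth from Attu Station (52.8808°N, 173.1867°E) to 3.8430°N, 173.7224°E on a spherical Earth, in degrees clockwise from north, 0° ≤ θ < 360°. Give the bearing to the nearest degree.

Δλ = 173.7224 − 173.1867 = 0.5357°.
θ = atan2( sin Δλ · cos φ₂ , cos φ₁ · sin φ₂ − sin φ₁ · cos φ₂ · cos Δλ )
  = atan2(0.00933, -0.75511) = 179.292° → normalised to [0°, 360°): 179.292°.

179°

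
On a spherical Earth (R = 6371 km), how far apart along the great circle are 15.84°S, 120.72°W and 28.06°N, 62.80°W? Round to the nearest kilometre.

7916 km

Δλ = -62.80 − -120.72 = 57.92°.
Δφ = 28.06 − -15.84 = 43.90°.
a = sin²(Δφ/2) + cos φ₁ · cos φ₂ · sin²(Δλ/2) = 0.338759.
c = 2·atan2(√a, √(1−a)) = 1.24245 rad → d = 6371·c ≈ 7915.62 km.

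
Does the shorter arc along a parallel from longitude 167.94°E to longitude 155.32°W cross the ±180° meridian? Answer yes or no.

Yes

Naïve |-155.32 − 167.94| = 323.26° > 180°, so the shorter arc goes the other way round — across 180°.
Signed shortest Δλ = ((-155.32 − 167.94 + 180) mod 360) − 180 = 36.74°.
Going east by 36.74° from +167.94° passes through 180° before reaching -155.32°.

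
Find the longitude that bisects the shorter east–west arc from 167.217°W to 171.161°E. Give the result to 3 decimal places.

Signed shortest Δλ from -167.217° to +171.161° is -21.622°.
Midpoint longitude = -167.217° + (-21.622°)/2 = -167.217° − 10.811° = -178.028°.
(The naïve average (-167.217 + +171.161)/2 = 1.972° is on the wrong side of the globe.)

178.028°W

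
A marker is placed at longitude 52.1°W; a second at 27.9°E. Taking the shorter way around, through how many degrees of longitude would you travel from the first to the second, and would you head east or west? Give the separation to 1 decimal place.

80.0° east

Raw difference: 27.9 − -52.1 = 80.0°.
Normalise into (−180°, 180°]: 80.0° stays 80.0°.
Positive ⇒ the second point lies to the east; separation 80.0°.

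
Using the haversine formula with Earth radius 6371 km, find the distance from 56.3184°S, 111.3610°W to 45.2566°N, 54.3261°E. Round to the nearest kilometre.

Δλ = 54.3261 − -111.3610 = 165.6871°.
Δφ = 45.2566 − -56.3184 = 101.5750°.
a = sin²(Δφ/2) + cos φ₁ · cos φ₂ · sin²(Δλ/2) = 0.984652.
c = 2·atan2(√a, √(1−a)) = 2.89318 rad → d = 6371·c ≈ 18432.43 km.

18432 km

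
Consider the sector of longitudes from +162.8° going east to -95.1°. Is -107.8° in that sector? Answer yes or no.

Yes

Band width going east from +162.8° to -95.1°: ((-95.1 − 162.8) mod 360) = 102.1°.
Offset of -107.8° east of the west edge: ((-107.8 − 162.8) mod 360) = 89.4°.
89.4° ≤ 102.1° ⇒ inside.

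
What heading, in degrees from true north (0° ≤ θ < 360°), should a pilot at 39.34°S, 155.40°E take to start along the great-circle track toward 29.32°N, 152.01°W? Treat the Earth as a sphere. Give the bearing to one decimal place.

Δλ = -152.01 − 155.40 = -307.41°; wrapped into (−180°, 180°]: 52.59°.
θ = atan2( sin Δλ · cos φ₂ , cos φ₁ · sin φ₂ − sin φ₁ · cos φ₂ · cos Δλ )
  = atan2(0.69256, 0.71450) = 44.106° → normalised to [0°, 360°): 44.106°.

44.1°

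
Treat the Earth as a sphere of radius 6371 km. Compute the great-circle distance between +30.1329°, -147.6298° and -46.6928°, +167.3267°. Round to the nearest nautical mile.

5218 nmi

Δλ = 167.3267 − -147.6298 = 314.9565°; wrapped into (−180°, 180°]: -45.0435°.
Δφ = -46.6928 − 30.1329 = -76.8257°.
a = sin²(Δφ/2) + cos φ₁ · cos φ₂ · sin²(Δλ/2) = 0.473077.
c = 2·atan2(√a, √(1−a)) = 1.51692 rad → d = 6371·c ≈ 9664.32 km ≈ 5218.32 nmi.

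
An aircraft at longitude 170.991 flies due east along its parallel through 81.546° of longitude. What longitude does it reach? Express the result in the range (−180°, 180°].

Start at +170.991°; shift +81.546° → +252.537°.
+252.537° lies outside (−180°, 180°]; subtract 360° → -107.463°.

-107.463°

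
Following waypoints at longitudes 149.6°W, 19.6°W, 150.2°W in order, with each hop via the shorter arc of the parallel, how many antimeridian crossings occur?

0

Leg 1: -149.6° → -19.6°, shortest Δλ = 130.0° (east) — does not cross 180°.
Leg 2: -19.6° → -150.2°, shortest Δλ = -130.6° (west) — does not cross 180°.
Total crossings: 0.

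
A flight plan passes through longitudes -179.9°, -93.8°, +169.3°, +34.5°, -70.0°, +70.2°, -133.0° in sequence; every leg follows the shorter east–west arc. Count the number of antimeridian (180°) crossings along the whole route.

Leg 1: -179.9° → -93.8°, shortest Δλ = 86.1° (east) — does not cross 180°.
Leg 2: -93.8° → +169.3°, shortest Δλ = -96.9° (west) — crosses 180°.
Leg 3: +169.3° → +34.5°, shortest Δλ = -134.8° (west) — does not cross 180°.
Leg 4: +34.5° → -70.0°, shortest Δλ = -104.5° (west) — does not cross 180°.
Leg 5: -70.0° → +70.2°, shortest Δλ = 140.2° (east) — does not cross 180°.
Leg 6: +70.2° → -133.0°, shortest Δλ = 156.8° (east) — crosses 180°.
Total crossings: 2.

2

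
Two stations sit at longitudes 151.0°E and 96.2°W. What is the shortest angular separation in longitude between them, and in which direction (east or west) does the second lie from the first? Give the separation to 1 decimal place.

Raw difference: -96.2 − 151.0 = -247.2°.
Normalise into (−180°, 180°]: -247.2° + 360° = 112.8°.
Positive ⇒ the second point lies to the east; separation 112.8°.

112.8° east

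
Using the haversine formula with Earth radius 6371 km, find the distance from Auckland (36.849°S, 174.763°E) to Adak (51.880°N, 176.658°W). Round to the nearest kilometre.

Δλ = -176.658 − 174.763 = -351.421°; wrapped into (−180°, 180°]: 8.579°.
Δφ = 51.880 − -36.849 = 88.729°.
a = sin²(Δφ/2) + cos φ₁ · cos φ₂ · sin²(Δλ/2) = 0.491673.
c = 2·atan2(√a, √(1−a)) = 1.55414 rad → d = 6371·c ≈ 9901.43 km.

9901 km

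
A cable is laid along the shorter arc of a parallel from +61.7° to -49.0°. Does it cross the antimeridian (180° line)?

Signed shortest Δλ = ((-49.0 − 61.7 + 180) mod 360) − 180 = -110.7°.
Going west by 110.7° from +61.7° reaches -49.0° without touching 180°.

No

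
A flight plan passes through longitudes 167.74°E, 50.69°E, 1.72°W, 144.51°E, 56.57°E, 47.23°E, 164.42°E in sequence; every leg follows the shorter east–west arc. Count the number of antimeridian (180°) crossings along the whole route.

Leg 1: +167.74° → +50.69°, shortest Δλ = -117.05° (west) — does not cross 180°.
Leg 2: +50.69° → -1.72°, shortest Δλ = -52.41° (west) — does not cross 180°.
Leg 3: -1.72° → +144.51°, shortest Δλ = 146.23° (east) — does not cross 180°.
Leg 4: +144.51° → +56.57°, shortest Δλ = -87.94° (west) — does not cross 180°.
Leg 5: +56.57° → +47.23°, shortest Δλ = -9.34° (west) — does not cross 180°.
Leg 6: +47.23° → +164.42°, shortest Δλ = 117.19° (east) — does not cross 180°.
Total crossings: 0.

0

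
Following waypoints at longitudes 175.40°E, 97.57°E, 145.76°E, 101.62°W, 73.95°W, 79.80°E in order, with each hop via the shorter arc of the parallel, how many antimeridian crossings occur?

1

Leg 1: +175.40° → +97.57°, shortest Δλ = -77.83° (west) — does not cross 180°.
Leg 2: +97.57° → +145.76°, shortest Δλ = 48.19° (east) — does not cross 180°.
Leg 3: +145.76° → -101.62°, shortest Δλ = 112.62° (east) — crosses 180°.
Leg 4: -101.62° → -73.95°, shortest Δλ = 27.67° (east) — does not cross 180°.
Leg 5: -73.95° → +79.80°, shortest Δλ = 153.75° (east) — does not cross 180°.
Total crossings: 1.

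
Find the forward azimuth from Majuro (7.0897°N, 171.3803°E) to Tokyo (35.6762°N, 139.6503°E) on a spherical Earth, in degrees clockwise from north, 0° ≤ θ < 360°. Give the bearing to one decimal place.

Δλ = 139.6503 − 171.3803 = -31.7300°.
θ = atan2( sin Δλ · cos φ₂ , cos φ₁ · sin φ₂ − sin φ₁ · cos φ₂ · cos Δλ )
  = atan2(-0.42722, 0.49347) = -40.884° → normalised to [0°, 360°): 319.116°.

319.1°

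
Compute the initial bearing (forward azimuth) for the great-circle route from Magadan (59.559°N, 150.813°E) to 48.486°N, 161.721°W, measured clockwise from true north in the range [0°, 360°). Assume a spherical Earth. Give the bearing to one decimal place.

Δλ = -161.721 − 150.813 = -312.534°; wrapped into (−180°, 180°]: 47.466°.
θ = atan2( sin Δλ · cos φ₂ , cos φ₁ · sin φ₂ − sin φ₁ · cos φ₂ · cos Δλ )
  = atan2(0.48840, -0.00693) = 90.813° → normalised to [0°, 360°): 90.813°.

90.8°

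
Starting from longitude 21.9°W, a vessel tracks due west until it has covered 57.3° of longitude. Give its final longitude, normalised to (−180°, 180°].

79.2°W

Start at -21.9°; shift −57.3° → -79.2°.
-79.2° already lies in (−180°, 180°].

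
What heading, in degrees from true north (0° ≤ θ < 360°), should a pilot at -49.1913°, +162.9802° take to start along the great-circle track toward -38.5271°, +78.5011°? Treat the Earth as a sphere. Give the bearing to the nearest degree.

246°

Δλ = 78.5011 − 162.9802 = -84.4791°.
θ = atan2( sin Δλ · cos φ₂ , cos φ₁ · sin φ₂ − sin φ₁ · cos φ₂ · cos Δλ )
  = atan2(-0.77868, -0.35011) = -114.209° → normalised to [0°, 360°): 245.791°.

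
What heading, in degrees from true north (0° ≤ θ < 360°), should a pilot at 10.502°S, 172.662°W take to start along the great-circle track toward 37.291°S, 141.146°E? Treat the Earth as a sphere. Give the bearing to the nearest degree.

Δλ = 141.146 − -172.662 = 313.808°; wrapped into (−180°, 180°]: -46.192°.
θ = atan2( sin Δλ · cos φ₂ , cos φ₁ · sin φ₂ − sin φ₁ · cos φ₂ · cos Δλ )
  = atan2(-0.57413, -0.49533) = -130.786° → normalised to [0°, 360°): 229.214°.

229°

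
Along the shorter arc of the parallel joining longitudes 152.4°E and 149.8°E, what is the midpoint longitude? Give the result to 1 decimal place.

Signed shortest Δλ from +152.4° to +149.8° is -2.6°.
Midpoint longitude = +152.4° + (-2.6°)/2 = +152.4° − 1.3° = +151.1°.

151.1°E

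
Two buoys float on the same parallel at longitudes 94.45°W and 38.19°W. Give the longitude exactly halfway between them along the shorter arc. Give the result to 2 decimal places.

Signed shortest Δλ from -94.45° to -38.19° is +56.26°.
Midpoint longitude = -94.45° + (+56.26°)/2 = -94.45° + 28.13° = -66.32°.

66.32°W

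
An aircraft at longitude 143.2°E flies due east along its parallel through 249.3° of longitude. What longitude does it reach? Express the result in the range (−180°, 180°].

32.5°E

Start at +143.2°; shift +249.3° → +392.5°.
+392.5° lies outside (−180°, 180°]; subtract 360° → +32.5°.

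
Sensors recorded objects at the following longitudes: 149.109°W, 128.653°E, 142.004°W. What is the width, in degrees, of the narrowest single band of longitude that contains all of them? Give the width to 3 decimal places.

89.343°

Sort the longitudes: -149.109°, -142.004°, +128.653°.
Eastward gaps between consecutive values (wrapping around): 7.105°, 270.657°, 82.238°.
Largest gap = 270.657° ⇒ minimal covering band is its complement: 360° − 270.657° = 89.343°.
Band runs from +128.653° eastward to -142.004°, crossing the antimeridian.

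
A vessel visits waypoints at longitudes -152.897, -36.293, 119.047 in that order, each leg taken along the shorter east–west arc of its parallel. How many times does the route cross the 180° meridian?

Leg 1: -152.897° → -36.293°, shortest Δλ = 116.604° (east) — does not cross 180°.
Leg 2: -36.293° → +119.047°, shortest Δλ = 155.34° (east) — does not cross 180°.
Total crossings: 0.

0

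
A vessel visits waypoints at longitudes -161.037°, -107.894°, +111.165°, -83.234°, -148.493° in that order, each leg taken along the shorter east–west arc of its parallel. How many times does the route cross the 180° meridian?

2

Leg 1: -161.037° → -107.894°, shortest Δλ = 53.143° (east) — does not cross 180°.
Leg 2: -107.894° → +111.165°, shortest Δλ = -140.941° (west) — crosses 180°.
Leg 3: +111.165° → -83.234°, shortest Δλ = 165.601° (east) — crosses 180°.
Leg 4: -83.234° → -148.493°, shortest Δλ = -65.259° (west) — does not cross 180°.
Total crossings: 2.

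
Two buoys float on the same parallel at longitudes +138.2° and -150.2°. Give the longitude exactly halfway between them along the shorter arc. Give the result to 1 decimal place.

+174.0°

Signed shortest Δλ from +138.2° to -150.2° is +71.6°.
Midpoint longitude = +138.2° + (+71.6°)/2 = +138.2° + 35.8° = +174.0°.
(The naïve average (+138.2 + -150.2)/2 = -6.0° is on the wrong side of the globe.)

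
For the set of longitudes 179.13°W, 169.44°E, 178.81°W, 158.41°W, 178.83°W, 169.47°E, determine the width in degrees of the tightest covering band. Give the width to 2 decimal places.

32.15°

Sort the longitudes: -179.13°, -178.83°, -178.81°, -158.41°, +169.44°, +169.47°.
Eastward gaps between consecutive values (wrapping around): 0.30°, 0.02°, 20.40°, 327.85°, 0.03°, 11.40°.
Largest gap = 327.85° ⇒ minimal covering band is its complement: 360° − 327.85° = 32.15°.
Band runs from +169.44° eastward to -158.41°, crossing the antimeridian.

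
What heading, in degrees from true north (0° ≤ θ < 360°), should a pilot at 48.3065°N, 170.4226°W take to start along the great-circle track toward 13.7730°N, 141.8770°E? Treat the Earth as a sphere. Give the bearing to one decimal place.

245.3°

Δλ = 141.8770 − -170.4226 = 312.2996°; wrapped into (−180°, 180°]: -47.7004°.
θ = atan2( sin Δλ · cos φ₂ , cos φ₁ · sin φ₂ − sin φ₁ · cos φ₂ · cos Δλ )
  = atan2(-0.71837, -0.32974) = -114.656° → normalised to [0°, 360°): 245.344°.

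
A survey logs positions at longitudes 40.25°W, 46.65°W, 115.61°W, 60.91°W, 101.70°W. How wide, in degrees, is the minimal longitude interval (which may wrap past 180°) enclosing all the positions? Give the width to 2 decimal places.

Sort the longitudes: -115.61°, -101.70°, -60.91°, -46.65°, -40.25°.
Eastward gaps between consecutive values (wrapping around): 13.91°, 40.79°, 14.26°, 6.40°, 284.64°.
Largest gap = 284.64° ⇒ minimal covering band is its complement: 360° − 284.64° = 75.36°.
Band runs from -115.61° eastward to -40.25°.

75.36°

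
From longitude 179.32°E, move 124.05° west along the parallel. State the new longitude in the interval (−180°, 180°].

55.27°E

Start at +179.32°; shift −124.05° → +55.27°.
+55.27° already lies in (−180°, 180°].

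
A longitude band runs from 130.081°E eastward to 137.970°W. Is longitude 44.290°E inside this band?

No

Band width going east from +130.081° to -137.970°: ((-137.970 − 130.081) mod 360) = 91.949°.
Offset of +44.290° east of the west edge: ((44.290 − 130.081) mod 360) = 274.209°.
274.209° > 91.949° ⇒ outside.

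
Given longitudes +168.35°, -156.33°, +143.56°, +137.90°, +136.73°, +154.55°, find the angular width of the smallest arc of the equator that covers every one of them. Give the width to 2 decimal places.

66.94°

Sort the longitudes: -156.33°, +136.73°, +137.90°, +143.56°, +154.55°, +168.35°.
Eastward gaps between consecutive values (wrapping around): 293.06°, 1.17°, 5.66°, 10.99°, 13.80°, 35.32°.
Largest gap = 293.06° ⇒ minimal covering band is its complement: 360° − 293.06° = 66.94°.
Band runs from +136.73° eastward to -156.33°, crossing the antimeridian.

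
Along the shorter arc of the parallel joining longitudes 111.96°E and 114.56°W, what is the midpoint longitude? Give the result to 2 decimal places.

178.70°E

Signed shortest Δλ from +111.96° to -114.56° is +133.48°.
Midpoint longitude = +111.96° + (+133.48°)/2 = +111.96° + 66.74° = +178.70°.
(The naïve average (+111.96 + -114.56)/2 = -1.3° is on the wrong side of the globe.)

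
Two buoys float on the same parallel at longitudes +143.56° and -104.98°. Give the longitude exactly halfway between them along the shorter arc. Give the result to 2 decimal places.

-160.71°

Signed shortest Δλ from +143.56° to -104.98° is +111.46°.
Midpoint longitude = +143.56° + (+111.46°)/2 = +143.56° + 55.73° = +199.29°.
Normalise into (−180°, 180°]: -160.71°.
(The naïve average (+143.56 + -104.98)/2 = 19.29° is on the wrong side of the globe.)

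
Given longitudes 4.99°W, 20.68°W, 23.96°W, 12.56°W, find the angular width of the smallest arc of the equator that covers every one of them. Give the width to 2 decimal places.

18.97°

Sort the longitudes: -23.96°, -20.68°, -12.56°, -4.99°.
Eastward gaps between consecutive values (wrapping around): 3.28°, 8.12°, 7.57°, 341.03°.
Largest gap = 341.03° ⇒ minimal covering band is its complement: 360° − 341.03° = 18.97°.
Band runs from -23.96° eastward to -4.99°.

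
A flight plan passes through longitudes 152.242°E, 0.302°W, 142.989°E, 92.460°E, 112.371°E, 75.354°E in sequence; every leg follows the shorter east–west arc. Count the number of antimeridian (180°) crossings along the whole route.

0

Leg 1: +152.242° → -0.302°, shortest Δλ = -152.544° (west) — does not cross 180°.
Leg 2: -0.302° → +142.989°, shortest Δλ = 143.291° (east) — does not cross 180°.
Leg 3: +142.989° → +92.460°, shortest Δλ = -50.529° (west) — does not cross 180°.
Leg 4: +92.460° → +112.371°, shortest Δλ = 19.911° (east) — does not cross 180°.
Leg 5: +112.371° → +75.354°, shortest Δλ = -37.017° (west) — does not cross 180°.
Total crossings: 0.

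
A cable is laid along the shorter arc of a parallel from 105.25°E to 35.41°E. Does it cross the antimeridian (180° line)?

No

Signed shortest Δλ = ((35.41 − 105.25 + 180) mod 360) − 180 = -69.84°.
Going west by 69.84° from +105.25° reaches +35.41° without touching 180°.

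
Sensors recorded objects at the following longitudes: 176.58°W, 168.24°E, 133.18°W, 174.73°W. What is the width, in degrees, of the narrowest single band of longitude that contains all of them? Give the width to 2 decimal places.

58.58°

Sort the longitudes: -176.58°, -174.73°, -133.18°, +168.24°.
Eastward gaps between consecutive values (wrapping around): 1.85°, 41.55°, 301.42°, 15.18°.
Largest gap = 301.42° ⇒ minimal covering band is its complement: 360° − 301.42° = 58.58°.
Band runs from +168.24° eastward to -133.18°, crossing the antimeridian.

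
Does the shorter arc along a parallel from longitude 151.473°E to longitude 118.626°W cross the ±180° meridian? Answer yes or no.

Naïve |-118.626 − 151.473| = 270.099° > 180°, so the shorter arc goes the other way round — across 180°.
Signed shortest Δλ = ((-118.626 − 151.473 + 180) mod 360) − 180 = 89.901°.
Going east by 89.901° from +151.473° passes through 180° before reaching -118.626°.

Yes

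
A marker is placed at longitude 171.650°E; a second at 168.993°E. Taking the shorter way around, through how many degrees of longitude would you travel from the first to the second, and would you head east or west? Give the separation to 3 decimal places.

2.657° west

Raw difference: 168.993 − 171.650 = -2.657°.
Normalise into (−180°, 180°]: -2.657° stays -2.657°.
Negative ⇒ the second point lies to the west; separation 2.657°.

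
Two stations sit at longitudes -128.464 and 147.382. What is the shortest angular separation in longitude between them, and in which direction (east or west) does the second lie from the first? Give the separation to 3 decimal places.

Raw difference: 147.382 − -128.464 = 275.846°.
Normalise into (−180°, 180°]: 275.846° − 360° = -84.154°.
Negative ⇒ the second point lies to the west; separation 84.154°.

84.154° west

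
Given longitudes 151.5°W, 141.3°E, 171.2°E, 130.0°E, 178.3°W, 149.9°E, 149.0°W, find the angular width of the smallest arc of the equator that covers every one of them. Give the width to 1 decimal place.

Sort the longitudes: -178.3°, -151.5°, -149.0°, +130.0°, +141.3°, +149.9°, +171.2°.
Eastward gaps between consecutive values (wrapping around): 26.8°, 2.5°, 279.0°, 11.3°, 8.6°, 21.3°, 10.5°.
Largest gap = 279.0° ⇒ minimal covering band is its complement: 360° − 279.0° = 81.0°.
Band runs from +130.0° eastward to -149.0°, crossing the antimeridian.

81.0°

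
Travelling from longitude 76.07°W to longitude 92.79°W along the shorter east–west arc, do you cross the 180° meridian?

Signed shortest Δλ = ((-92.79 − -76.07 + 180) mod 360) − 180 = -16.72°.
Going west by 16.72° from -76.07° reaches -92.79° without touching 180°.

No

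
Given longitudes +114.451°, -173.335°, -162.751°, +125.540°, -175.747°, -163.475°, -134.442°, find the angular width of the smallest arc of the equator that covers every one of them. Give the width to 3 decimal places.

Sort the longitudes: -175.747°, -173.335°, -163.475°, -162.751°, -134.442°, +114.451°, +125.540°.
Eastward gaps between consecutive values (wrapping around): 2.412°, 9.860°, 0.724°, 28.309°, 248.893°, 11.089°, 58.713°.
Largest gap = 248.893° ⇒ minimal covering band is its complement: 360° − 248.893° = 111.107°.
Band runs from +114.451° eastward to -134.442°, crossing the antimeridian.

111.107°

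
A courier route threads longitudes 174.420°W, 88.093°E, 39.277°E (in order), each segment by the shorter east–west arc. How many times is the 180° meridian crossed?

Leg 1: -174.420° → +88.093°, shortest Δλ = -97.487° (west) — crosses 180°.
Leg 2: +88.093° → +39.277°, shortest Δλ = -48.816° (west) — does not cross 180°.
Total crossings: 1.

1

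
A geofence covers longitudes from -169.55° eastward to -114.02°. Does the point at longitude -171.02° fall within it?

No

Band width going east from -169.55° to -114.02°: ((-114.02 − -169.55) mod 360) = 55.53°.
Offset of -171.02° east of the west edge: ((-171.02 − -169.55) mod 360) = 358.53°.
358.53° > 55.53° ⇒ outside.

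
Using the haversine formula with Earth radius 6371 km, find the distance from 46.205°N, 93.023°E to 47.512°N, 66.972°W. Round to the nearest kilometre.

9414 km

Δλ = -66.972 − 93.023 = -159.995°.
Δφ = 47.512 − 46.205 = 1.307°.
a = sin²(Δφ/2) + cos φ₁ · cos φ₂ · sin²(Δλ/2) = 0.453483.
c = 2·atan2(√a, √(1−a)) = 1.47763 rad → d = 6371·c ≈ 9413.97 km.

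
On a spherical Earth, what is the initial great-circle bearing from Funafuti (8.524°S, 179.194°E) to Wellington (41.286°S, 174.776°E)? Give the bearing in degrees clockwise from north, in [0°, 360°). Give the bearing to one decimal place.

186.1°

Δλ = 174.776 − 179.194 = -4.418°.
θ = atan2( sin Δλ · cos φ₂ , cos φ₁ · sin φ₂ − sin φ₁ · cos φ₂ · cos Δλ )
  = atan2(-0.05788, -0.54148) = -173.898° → normalised to [0°, 360°): 186.102°.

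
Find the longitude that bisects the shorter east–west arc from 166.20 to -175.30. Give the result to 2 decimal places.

+175.45°

Signed shortest Δλ from +166.20° to -175.30° is +18.50°.
Midpoint longitude = +166.20° + (+18.50°)/2 = +166.20° + 9.25° = +175.45°.
(The naïve average (+166.20 + -175.30)/2 = -4.55° is on the wrong side of the globe.)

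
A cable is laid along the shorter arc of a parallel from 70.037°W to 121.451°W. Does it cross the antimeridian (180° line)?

No

Signed shortest Δλ = ((-121.451 − -70.037 + 180) mod 360) − 180 = -51.414°.
Going west by 51.414° from -70.037° reaches -121.451° without touching 180°.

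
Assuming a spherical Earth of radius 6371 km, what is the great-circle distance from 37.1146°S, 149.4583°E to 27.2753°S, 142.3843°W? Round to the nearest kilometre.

Δλ = -142.3843 − 149.4583 = -291.8426°; wrapped into (−180°, 180°]: 68.1574°.
Δφ = -27.2753 − -37.1146 = 9.8393°.
a = sin²(Δφ/2) + cos φ₁ · cos φ₂ · sin²(Δλ/2) = 0.229887.
c = 2·atan2(√a, √(1−a)) = 1.00009 rad → d = 6371·c ≈ 6371.58 km.

6372 km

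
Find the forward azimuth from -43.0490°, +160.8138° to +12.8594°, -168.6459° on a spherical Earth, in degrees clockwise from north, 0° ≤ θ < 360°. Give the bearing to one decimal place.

34.0°

Δλ = -168.6459 − 160.8138 = -329.4597°; wrapped into (−180°, 180°]: 30.5403°.
θ = atan2( sin Δλ · cos φ₂ , cos φ₁ · sin φ₂ − sin φ₁ · cos φ₂ · cos Δλ )
  = atan2(0.49540, 0.73582) = 33.951° → normalised to [0°, 360°): 33.951°.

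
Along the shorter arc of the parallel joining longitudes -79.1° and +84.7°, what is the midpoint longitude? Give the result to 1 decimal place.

Signed shortest Δλ from -79.1° to +84.7° is +163.8°.
Midpoint longitude = -79.1° + (+163.8°)/2 = -79.1° + 81.9° = +2.8°.

+2.8°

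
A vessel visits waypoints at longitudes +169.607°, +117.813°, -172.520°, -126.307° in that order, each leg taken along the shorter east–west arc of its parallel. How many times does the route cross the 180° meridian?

Leg 1: +169.607° → +117.813°, shortest Δλ = -51.794° (west) — does not cross 180°.
Leg 2: +117.813° → -172.520°, shortest Δλ = 69.667° (east) — crosses 180°.
Leg 3: -172.520° → -126.307°, shortest Δλ = 46.213° (east) — does not cross 180°.
Total crossings: 1.

1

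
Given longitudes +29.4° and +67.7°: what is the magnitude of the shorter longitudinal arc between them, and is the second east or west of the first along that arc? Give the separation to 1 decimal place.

Raw difference: 67.7 − 29.4 = 38.3°.
Normalise into (−180°, 180°]: 38.3° stays 38.3°.
Positive ⇒ the second point lies to the east; separation 38.3°.

38.3° east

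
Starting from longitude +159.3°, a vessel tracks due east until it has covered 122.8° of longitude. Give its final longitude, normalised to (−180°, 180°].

-77.9°

Start at +159.3°; shift +122.8° → +282.1°.
+282.1° lies outside (−180°, 180°]; subtract 360° → -77.9°.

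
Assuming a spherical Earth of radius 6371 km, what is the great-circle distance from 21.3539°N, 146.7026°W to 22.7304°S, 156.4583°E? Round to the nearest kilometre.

7871 km

Δλ = 156.4583 − -146.7026 = 303.1609°; wrapped into (−180°, 180°]: -56.8391°.
Δφ = -22.7304 − 21.3539 = -44.0843°.
a = sin²(Δφ/2) + cos φ₁ · cos φ₂ · sin²(Δλ/2) = 0.335412.
c = 2·atan2(√a, √(1−a)) = 1.23536 rad → d = 6371·c ≈ 7870.51 km.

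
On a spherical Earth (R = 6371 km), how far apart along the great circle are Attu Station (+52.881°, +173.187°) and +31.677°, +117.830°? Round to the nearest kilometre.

4972 km

Δλ = 117.830 − 173.187 = -55.357°.
Δφ = 31.677 − 52.881 = -21.204°.
a = sin²(Δφ/2) + cos φ₁ · cos φ₂ · sin²(Δλ/2) = 0.144663.
c = 2·atan2(√a, √(1−a)) = 0.78034 rad → d = 6371·c ≈ 4971.55 km.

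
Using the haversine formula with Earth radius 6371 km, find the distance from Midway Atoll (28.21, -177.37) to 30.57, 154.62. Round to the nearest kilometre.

2719 km

Δλ = 154.62 − -177.37 = 331.99°; wrapped into (−180°, 180°]: -28.01°.
Δφ = 30.57 − 28.21 = 2.36°.
a = sin²(Δφ/2) + cos φ₁ · cos φ₂ · sin²(Δλ/2) = 0.044861.
c = 2·atan2(√a, √(1−a)) = 0.42684 rad → d = 6371·c ≈ 2719.41 km.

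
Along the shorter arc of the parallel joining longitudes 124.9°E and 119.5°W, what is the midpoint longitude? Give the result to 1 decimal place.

Signed shortest Δλ from +124.9° to -119.5° is +115.6°.
Midpoint longitude = +124.9° + (+115.6°)/2 = +124.9° + 57.8° = +182.7°.
Normalise into (−180°, 180°]: -177.3°.
(The naïve average (+124.9 + -119.5)/2 = 2.7° is on the wrong side of the globe.)

177.3°W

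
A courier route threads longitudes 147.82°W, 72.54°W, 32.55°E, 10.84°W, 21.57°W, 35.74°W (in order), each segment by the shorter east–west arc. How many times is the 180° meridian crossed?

Leg 1: -147.82° → -72.54°, shortest Δλ = 75.28° (east) — does not cross 180°.
Leg 2: -72.54° → +32.55°, shortest Δλ = 105.09° (east) — does not cross 180°.
Leg 3: +32.55° → -10.84°, shortest Δλ = -43.39° (west) — does not cross 180°.
Leg 4: -10.84° → -21.57°, shortest Δλ = -10.73° (west) — does not cross 180°.
Leg 5: -21.57° → -35.74°, shortest Δλ = -14.17° (west) — does not cross 180°.
Total crossings: 0.

0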